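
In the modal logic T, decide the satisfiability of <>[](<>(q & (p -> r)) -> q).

Satisfiable (open branch found)

1. <>[](<>(q & (p -> r)) -> q), w0
2. [](<>(q & (p -> r)) -> q), w1
3. <>(q & (p -> r)) -> q, w1
4. q, w1
Accessibility: w0Rw0, w0Rw1, w1Rw1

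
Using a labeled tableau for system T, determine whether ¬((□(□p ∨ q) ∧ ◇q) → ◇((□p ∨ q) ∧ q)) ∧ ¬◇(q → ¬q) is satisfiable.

1. ¬((□(□p ∨ q) ∧ ◇q) → ◇((□p ∨ q) ∧ q)) ∧ ¬◇(q → ¬q), 0
2. ¬((□(□p ∨ q) ∧ ◇q) → ◇((□p ∨ q) ∧ q)), 0
3. ¬◇(q → ¬q), 0
4. □(□p ∨ q) ∧ ◇q, 0
5. ¬◇((□p ∨ q) ∧ q), 0
6. □(□p ∨ q), 0
7. ◇q, 0
8. ¬(q → ¬q), 0
9. q, 0
10. ¬((□p ∨ q) ∧ q), 0
11. □p ∨ q, 0
12. ¬(□p ∨ q), 0
13. ¬□p, 0
14. ¬q, 0
Accessibility: 0R0
Branch closes: q and ¬q both at 0.
(One branch shown.) All branches close.

No, unsatisfiable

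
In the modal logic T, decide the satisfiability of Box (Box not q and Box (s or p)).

1. Box (Box not q and Box (s or p)), w0
2. Box not q and Box (s or p), w0
3. Box not q, w0
4. Box (s or p), w0
5. not q, w0
6. s or p, w0
7. p, w0
Accessibility: w0Rw0

Satisfiable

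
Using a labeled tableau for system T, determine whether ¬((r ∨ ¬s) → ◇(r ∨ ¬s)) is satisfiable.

Unsatisfiable

1. ¬((r ∨ ¬s) → ◇(r ∨ ¬s)), w0
2. r ∨ ¬s, w0   [¬→-rule on 1]
3. ¬◇(r ∨ ¬s), w0   [¬→-rule on 1]
4. ¬(r ∨ ¬s), w0   [¬◇-rule on 3 via w0Rw0]
5. ¬r, w0   [¬∨-rule on 4]
6. s, w0   [¬∨-rule on 4]
7. ¬s, w0   [∨-rule on 2 (branches; this branch)]
Accessibility: w0Rw0
Branch closes: s and ¬s both at w0.
(One branch shown.) All branches close.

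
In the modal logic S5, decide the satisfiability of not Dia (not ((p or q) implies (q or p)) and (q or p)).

Satisfiable (open branch found)

1. not Dia (not ((p or q) implies (q or p)) and (q or p)), u
2. not (not ((p or q) implies (q or p)) and (q or p)), u
3. not (q or p), u
4. not q, u
5. not p, u
Accessibility: uRu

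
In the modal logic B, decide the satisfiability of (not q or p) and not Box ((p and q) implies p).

No, unsatisfiable

1. (not q or p) and not Box ((p and q) implies p), u
2. not q or p, u
3. not Box ((p and q) implies p), u
4. p, u
5. not ((p and q) implies p), v
6. p and q, v
7. not p, v
8. p, v
9. q, v
Accessibility: uRu, uRv, vRu, vRv
Branch closes: p and not p both at v.
All branches of the tableau close; one closing branch shown above.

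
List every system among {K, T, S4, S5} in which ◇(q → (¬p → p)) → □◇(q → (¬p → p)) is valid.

S5-tableau for the negation ¬(◇(q → (¬p → p)) → □◇(q → (¬p → p))):
1. ¬(◇(q → (¬p → p)) → □◇(q → (¬p → p))), u
2. ◇(q → (¬p → p)), u   [¬→-rule on 1]
3. ¬□◇(q → (¬p → p)), u   [¬→-rule on 1]
4. q → (¬p → p), v   [◇-rule on 2: fresh world v, uRv]
5. ¬p → p, v   [→-rule on 4 (branches; this branch)]
6. p, v   [→-rule on 5 (branches; this branch)]
7. ¬◇(q → (¬p → p)), w   [¬□-rule on 3: fresh world w, uRw]
8. ¬(q → (¬p → p)), u   [¬◇-rule on 7 via wRu]
9. q, u   [¬→-rule on 8]
10. ¬(¬p → p), u   [¬→-rule on 8]
11. ¬p, u   [¬→-rule on 10]
12. ¬(q → (¬p → p)), v   [¬◇-rule on 7 via wRv]
13. q, v   [¬→-rule on 12]
14. ¬(¬p → p), v   [¬→-rule on 12]
15. ¬p, v   [¬→-rule on 14]
Accessibility: uRu, uRv, uRw, vRu, vRv, vRw, wRu, wRv, wRw
Branch closes: p and ¬p both at v.
Every branch closes (one shown): valid in S5.
S4-tableau for the negation ¬(◇(q → (¬p → p)) → □◇(q → (¬p → p))):
1. ¬(◇(q → (¬p → p)) → □◇(q → (¬p → p))), u
2. ◇(q → (¬p → p)), u   [¬→-rule on 1]
3. ¬□◇(q → (¬p → p)), u   [¬→-rule on 1]
4. q → (¬p → p), v   [◇-rule on 2: fresh world v, uRv]
5. ¬p → p, v   [→-rule on 4 (branches; this branch)]
6. p, v   [→-rule on 5 (branches; this branch)]
7. ¬◇(q → (¬p → p)), w   [¬□-rule on 3: fresh world w, uRw]
8. ¬(q → (¬p → p)), w   [¬◇-rule on 7 via wRw]
9. q, w   [¬→-rule on 8]
10. ¬(¬p → p), w   [¬→-rule on 8]
11. ¬p, w   [¬→-rule on 10]
Accessibility: uRu, uRv, uRw, vRv, wRw
Complete open branch: countermodel on an S4-frame, so not valid in S4, nor in K, T (the same frame is also a K-frame and a T-frame).

S5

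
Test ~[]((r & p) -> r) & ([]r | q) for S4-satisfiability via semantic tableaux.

Unsatisfiable (every branch closes)

1. ~[]((r & p) -> r) & ([]r | q), u
2. ~[]((r & p) -> r), u   [&-rule on 1]
3. []r | q, u   [&-rule on 1]
4. []r, u   [|-rule on 3 (branches; this branch)]
5. r, u   [[]-rule on 4 via uRu]
6. ~((r & p) -> r), v   [~[]-rule on 2: fresh world v, uRv]
7. r & p, v   [~->-rule on 6]
8. ~r, v   [~->-rule on 6]
9. r, v   [&-rule on 7]
10. p, v   [&-rule on 7]
Accessibility: uRu, uRv, vRv
Branch closes: r and ~r both at v.
All branches of the tableau close; one closing branch shown above.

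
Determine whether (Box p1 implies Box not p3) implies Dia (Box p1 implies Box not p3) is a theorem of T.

Valid

Tableau for the negation not ((Box p1 implies Box not p3) implies Dia (Box p1 implies Box not p3)):
1. not ((Box p1 implies Box not p3) implies Dia (Box p1 implies Box not p3)), 0
2. Box p1 implies Box not p3, 0
3. not Dia (Box p1 implies Box not p3), 0
4. not (Box p1 implies Box not p3), 0
5. Box p1, 0
6. not Box not p3, 0
7. p1, 0
8. not Box p1, 0
9. p3, 1
10. not (Box p1 implies Box not p3), 1
11. Box p1, 1
12. not Box not p3, 1
13. p1, 1
14. not p1, 2
15. not (Box p1 implies Box not p3), 2
16. Box p1, 2
17. not Box not p3, 2
18. p1, 2
Accessibility: 0R0, 0R1, 0R2, 1R1, 2R2
Branch closes: p1 and not p1 both at 2.
Every branch of the negation's tableau closes; the branch above is one of them.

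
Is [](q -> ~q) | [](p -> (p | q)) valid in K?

Valid

Tableau for the negation ~([](q -> ~q) | [](p -> (p | q))):
1. ~([](q -> ~q) | [](p -> (p | q))), w0
2. ~[](q -> ~q), w0
3. ~[](p -> (p | q)), w0
4. ~(q -> ~q), w1
5. q, w1
6. ~(p -> (p | q)), w2
7. p, w2
8. ~(p | q), w2
9. ~p, w2
10. ~q, w2
Accessibility: w0Rw1, w0Rw2
Branch closes: p and ~p both at w2.
Every branch of the negation's tableau closes; the branch above is one of them.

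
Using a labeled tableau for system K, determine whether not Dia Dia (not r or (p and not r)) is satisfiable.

1. not Dia Dia (not r or (p and not r)), u

Satisfiable (open branch found)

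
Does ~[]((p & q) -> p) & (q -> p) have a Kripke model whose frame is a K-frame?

Unsatisfiable (every branch closes)

1. ~[]((p & q) -> p) & (q -> p), 0
2. ~[]((p & q) -> p), 0
3. q -> p, 0
4. p, 0
5. ~((p & q) -> p), 1
6. p & q, 1
7. ~p, 1
8. p, 1
9. q, 1
Accessibility: 0R1
Branch closes: p and ~p both at 1.
(One branch shown.) All branches close.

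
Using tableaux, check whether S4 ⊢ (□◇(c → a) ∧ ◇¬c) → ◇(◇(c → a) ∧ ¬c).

Valid

Tableau for the negation ¬((□◇(c → a) ∧ ◇¬c) → ◇(◇(c → a) ∧ ¬c)):
1. ¬((□◇(c → a) ∧ ◇¬c) → ◇(◇(c → a) ∧ ¬c)), w0
2. □◇(c → a) ∧ ◇¬c, w0
3. ¬◇(◇(c → a) ∧ ¬c), w0
4. □◇(c → a), w0
5. ◇¬c, w0
6. ¬(◇(c → a) ∧ ¬c), w0
7. ◇(c → a), w0
8. ¬◇(c → a), w0
9. ¬(c → a), w0
10. c, w0
11. ¬a, w0
12. ¬c, w1
13. ¬(◇(c → a) ∧ ¬c), w1
14. ◇(c → a), w1
15. ¬(c → a), w1
16. c, w1
17. ¬a, w1
Accessibility: w0Rw0, w0Rw1, w1Rw1
Branch closes: c and ¬c both at w1.
All branches of the negation close; one closing branch shown above.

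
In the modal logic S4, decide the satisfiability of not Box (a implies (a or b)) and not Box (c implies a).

No, unsatisfiable

1. not Box (a implies (a or b)) and not Box (c implies a), 0
2. not Box (a implies (a or b)), 0
3. not Box (c implies a), 0
4. not (a implies (a or b)), 1
5. a, 1
6. not (a or b), 1
7. not a, 1
8. not b, 1
Accessibility: 0R0, 0R1, 1R1
Branch closes: a and not a both at 1.
All branches of the tableau close; one closing branch shown above.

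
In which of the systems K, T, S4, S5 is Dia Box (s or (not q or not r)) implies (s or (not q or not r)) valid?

S4-tableau for the negation not (Dia Box (s or (not q or not r)) implies (s or (not q or not r))):
1. not (Dia Box (s or (not q or not r)) implies (s or (not q or not r))), w0
2. Dia Box (s or (not q or not r)), w0
3. not (s or (not q or not r)), w0
4. not s, w0
5. not (not q or not r), w0
6. q, w0
7. r, w0
8. Box (s or (not q or not r)), w1
9. s or (not q or not r), w1
10. not q or not r, w1
11. not r, w1
Accessibility: w0Rw0, w0Rw1, w1Rw1
Complete open branch: countermodel on an S4-frame, so not valid in S4, nor in K, T (the same frame is also a K-frame and a T-frame).
S5-tableau for the negation not (Dia Box (s or (not q or not r)) implies (s or (not q or not r))):
1. not (Dia Box (s or (not q or not r)) implies (s or (not q or not r))), w0
2. Dia Box (s or (not q or not r)), w0
3. not (s or (not q or not r)), w0
4. not s, w0
5. not (not q or not r), w0
6. q, w0
7. r, w0
8. Box (s or (not q or not r)), w1
9. s or (not q or not r), w0
10. s or (not q or not r), w1
11. not q or not r, w0
12. not q or not r, w1
13. not r, w0
Accessibility: w0Rw0, w0Rw1, w1Rw0, w1Rw1
Branch closes: r and not r both at w0.
Every branch closes (one shown): valid in S5.

S5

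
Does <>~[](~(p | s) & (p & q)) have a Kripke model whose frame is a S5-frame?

Satisfiable

1. <>~[](~(p | s) & (p & q)), u
2. ~[](~(p | s) & (p & q)), v   [<>-rule on 1: fresh world v, uRv]
3. ~(~(p | s) & (p & q)), w   [~[]-rule on 2: fresh world w, vRw]
4. ~(p & q), w   [~&-rule on 3 (branches; this branch)]
5. ~q, w   [~&-rule on 4 (branches; this branch)]
Accessibility: uRu, uRv, uRw, vRu, vRv, vRw, wRu, wRv, wRw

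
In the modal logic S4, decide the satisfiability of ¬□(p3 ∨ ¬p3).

1. ¬□(p3 ∨ ¬p3), w0
2. ¬(p3 ∨ ¬p3), w1
3. ¬p3, w1
4. p3, w1
Accessibility: w0Rw0, w0Rw1, w1Rw1
Branch closes: p3 and ¬p3 both at w1.
(One branch shown.) All branches close.

Unsatisfiable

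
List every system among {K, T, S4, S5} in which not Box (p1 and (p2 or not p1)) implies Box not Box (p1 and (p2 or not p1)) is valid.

S5

S5-tableau for the negation not (not Box (p1 and (p2 or not p1)) implies Box not Box (p1 and (p2 or not p1))):
1. not (not Box (p1 and (p2 or not p1)) implies Box not Box (p1 and (p2 or not p1))), u
2. not Box (p1 and (p2 or not p1)), u
3. not Box not Box (p1 and (p2 or not p1)), u
4. not (p1 and (p2 or not p1)), v
5. not (p2 or not p1), v
6. not p2, v
7. p1, v
8. Box (p1 and (p2 or not p1)), w
9. p1 and (p2 or not p1), u
10. p1, u
11. p2 or not p1, u
12. p1 and (p2 or not p1), v
13. p2 or not p1, v
14. p1 and (p2 or not p1), w
15. p1, w
16. p2 or not p1, w
17. p2, u
18. not p1, v
Accessibility: uRu, uRv, uRw, vRu, vRv, vRw, wRu, wRv, wRw
Branch closes: p1 and not p1 both at v.
Every branch closes (one shown): valid in S5.
S4-tableau for the negation not (not Box (p1 and (p2 or not p1)) implies Box not Box (p1 and (p2 or not p1))):
1. not (not Box (p1 and (p2 or not p1)) implies Box not Box (p1 and (p2 or not p1))), u
2. not Box (p1 and (p2 or not p1)), u
3. not Box not Box (p1 and (p2 or not p1)), u
4. not (p1 and (p2 or not p1)), v
5. not (p2 or not p1), v
6. not p2, v
7. p1, v
8. Box (p1 and (p2 or not p1)), w
9. p1 and (p2 or not p1), w
10. p1, w
11. p2 or not p1, w
12. p2, w
Accessibility: uRu, uRv, uRw, vRv, wRw
Complete open branch: countermodel on an S4-frame, so not valid in S4, nor in K, T (the same frame is also a K-frame and a T-frame).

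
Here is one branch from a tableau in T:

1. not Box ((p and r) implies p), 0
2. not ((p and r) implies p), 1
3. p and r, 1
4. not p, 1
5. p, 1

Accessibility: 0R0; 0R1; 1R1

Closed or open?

Both p and not p appear at 1.

Closed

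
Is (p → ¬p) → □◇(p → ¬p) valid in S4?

No, not valid

Tableau for the negation ¬((p → ¬p) → □◇(p → ¬p)):
1. ¬((p → ¬p) → □◇(p → ¬p)), 0
2. p → ¬p, 0
3. ¬□◇(p → ¬p), 0
4. ¬p, 0
5. ¬◇(p → ¬p), 1
6. ¬(p → ¬p), 1
7. p, 1
Accessibility: 0R0, 0R1, 1R1
The negation has an open branch (countermodel exists).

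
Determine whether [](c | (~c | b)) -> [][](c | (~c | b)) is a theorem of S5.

Yes, valid

Tableau for the negation ~([](c | (~c | b)) -> [][](c | (~c | b))):
1. ~([](c | (~c | b)) -> [][](c | (~c | b))), w0
2. [](c | (~c | b)), w0
3. ~[][](c | (~c | b)), w0
4. c | (~c | b), w0
5. ~c | b, w0
6. b, w0
7. ~[](c | (~c | b)), w1
8. c | (~c | b), w1
9. ~c | b, w1
10. b, w1
11. ~(c | (~c | b)), w2
12. ~c, w2
13. ~(~c | b), w2
14. c, w2
15. ~b, w2
Accessibility: w0Rw0, w0Rw1, w0Rw2, w1Rw0, w1Rw1, w1Rw2, w2Rw0, w2Rw1, w2Rw2
Branch closes: c and ~c both at w2.
All branches of the negation close; one closing branch shown above.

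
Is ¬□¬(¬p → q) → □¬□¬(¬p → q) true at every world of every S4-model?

Invalid (countermodel exists)

Tableau for the negation ¬(¬□¬(¬p → q) → □¬□¬(¬p → q)):
1. ¬(¬□¬(¬p → q) → □¬□¬(¬p → q)), 0
2. ¬□¬(¬p → q), 0
3. ¬□¬□¬(¬p → q), 0
4. ¬p → q, 1
5. q, 1
6. □¬(¬p → q), 2
7. ¬(¬p → q), 2
8. ¬p, 2
9. ¬q, 2
Accessibility: 0R0, 0R1, 0R2, 1R1, 2R2
The negation has an open branch (countermodel exists).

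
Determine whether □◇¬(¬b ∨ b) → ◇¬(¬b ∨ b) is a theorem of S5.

Yes, valid

Tableau for the negation ¬(□◇¬(¬b ∨ b) → ◇¬(¬b ∨ b)):
1. ¬(□◇¬(¬b ∨ b) → ◇¬(¬b ∨ b)), w0
2. □◇¬(¬b ∨ b), w0
3. ¬◇¬(¬b ∨ b), w0
4. ◇¬(¬b ∨ b), w0
5. ¬b ∨ b, w0
6. b, w0
7. ¬(¬b ∨ b), w1
8. b, w1
9. ¬b, w1
Accessibility: w0Rw0, w0Rw1, w1Rw0, w1Rw1
Branch closes: b and ¬b both at w1.
Every branch of the negation's tableau closes; the branch above is one of them.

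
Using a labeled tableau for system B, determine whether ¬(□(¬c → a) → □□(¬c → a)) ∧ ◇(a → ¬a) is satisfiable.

1. ¬(□(¬c → a) → □□(¬c → a)) ∧ ◇(a → ¬a), 0
2. ¬(□(¬c → a) → □□(¬c → a)), 0   [∧-rule on 1]
3. ◇(a → ¬a), 0   [∧-rule on 1]
4. □(¬c → a), 0   [¬→-rule on 2]
5. ¬□□(¬c → a), 0   [¬→-rule on 2]
6. ¬c → a, 0   [□-rule on 4 via 0R0]
7. a, 0   [→-rule on 6 (branches; this branch)]
8. a → ¬a, 1   [◇-rule on 3: fresh world 1, 0R1]
9. ¬c → a, 1   [□-rule on 4 via 0R1]
10. ¬a, 1   [→-rule on 8 (branches; this branch)]
11. c, 1   [→-rule on 9 (branches; this branch)]
12. ¬□(¬c → a), 2   [¬□-rule on 5: fresh world 2, 0R2]
13. ¬c → a, 2   [□-rule on 4 via 0R2]
14. a, 2   [→-rule on 13 (branches; this branch)]
15. ¬(¬c → a), 3   [¬□-rule on 12: fresh world 3, 2R3]
16. ¬c, 3   [¬→-rule on 15]
17. ¬a, 3   [¬→-rule on 15]
Accessibility: 0R0, 0R1, 0R2, 1R0, 1R1, 2R0, 2R2, 2R3, 3R2, 3R3

Satisfiable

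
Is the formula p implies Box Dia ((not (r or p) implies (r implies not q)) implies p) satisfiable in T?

1. p implies Box Dia ((not (r or p) implies (r implies not q)) implies p), u
2. Box Dia ((not (r or p) implies (r implies not q)) implies p), u
3. Dia ((not (r or p) implies (r implies not q)) implies p), u
4. (not (r or p) implies (r implies not q)) implies p, v
5. Dia ((not (r or p) implies (r implies not q)) implies p), v
6. p, v
7. (not (r or p) implies (r implies not q)) implies p, w
8. p, w
Accessibility: uRu, uRv, vRv, vRw, wRw

Yes, satisfiable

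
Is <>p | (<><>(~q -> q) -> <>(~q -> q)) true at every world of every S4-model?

Valid

Tableau for the negation ~(<>p | (<><>(~q -> q) -> <>(~q -> q))):
1. ~(<>p | (<><>(~q -> q) -> <>(~q -> q))), w0
2. ~<>p, w0
3. ~(<><>(~q -> q) -> <>(~q -> q)), w0
4. <><>(~q -> q), w0
5. ~<>(~q -> q), w0
6. ~p, w0
7. ~(~q -> q), w0
8. ~q, w0
9. <>(~q -> q), w1
10. ~p, w1
11. ~(~q -> q), w1
12. ~q, w1
13. ~q -> q, w2
14. ~p, w2
15. ~(~q -> q), w2
16. ~q, w2
17. q, w2
Accessibility: w0Rw0, w0Rw1, w0Rw2, w1Rw1, w1Rw2, w2Rw2
Branch closes: q and ~q both at w2.
Every branch of the negation's tableau closes; the branch above is one of them.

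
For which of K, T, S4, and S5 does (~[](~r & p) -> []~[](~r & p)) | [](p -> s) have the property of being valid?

S4-tableau for the negation ~((~[](~r & p) -> []~[](~r & p)) | [](p -> s)):
1. ~((~[](~r & p) -> []~[](~r & p)) | [](p -> s)), u
2. ~(~[](~r & p) -> []~[](~r & p)), u
3. ~[](p -> s), u
4. ~[](~r & p), u
5. ~[]~[](~r & p), u
6. ~(p -> s), v
7. p, v
8. ~s, v
9. ~(~r & p), w
10. ~p, w
11. [](~r & p), x
12. ~r & p, x
13. ~r, x
14. p, x
Accessibility: uRu, uRv, uRw, uRx, vRv, wRw, xRx
Complete open branch: countermodel on an S4-frame, so not valid in S4, nor in K, T (the same frame is also a K-frame and a T-frame).
S5-tableau for the negation ~((~[](~r & p) -> []~[](~r & p)) | [](p -> s)):
1. ~((~[](~r & p) -> []~[](~r & p)) | [](p -> s)), u
2. ~(~[](~r & p) -> []~[](~r & p)), u
3. ~[](p -> s), u
4. ~[](~r & p), u
5. ~[]~[](~r & p), u
6. ~(p -> s), v
7. p, v
8. ~s, v
9. ~(~r & p), w
10. ~p, w
11. [](~r & p), x
12. ~r & p, u
13. ~r, u
14. p, u
15. ~r & p, v
16. ~r, v
17. ~r & p, w
18. ~r, w
19. p, w
Accessibility: uRu, uRv, uRw, uRx, vRu, vRv, vRw, vRx, wRu, wRv, wRw, wRx, xRu, xRv, xRw, xRx
Branch closes: p and ~p both at w.
Every branch closes (one shown): valid in S5.

S5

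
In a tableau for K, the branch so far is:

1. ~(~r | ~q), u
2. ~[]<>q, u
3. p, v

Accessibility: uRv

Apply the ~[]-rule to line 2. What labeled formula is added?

a fresh world w with uRw, and ~<>q at w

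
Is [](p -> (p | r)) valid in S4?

Tableau for the negation ~[](p -> (p | r)):
1. ~[](p -> (p | r)), u
2. ~(p -> (p | r)), v
3. p, v
4. ~(p | r), v
5. ~p, v
6. ~r, v
Accessibility: uRu, uRv, vRv
Branch closes: p and ~p both at v.
Every branch of the negation's tableau closes; the branch above is one of them.

Valid in S4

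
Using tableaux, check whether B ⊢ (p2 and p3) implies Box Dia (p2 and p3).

Valid in B

Tableau for the negation not ((p2 and p3) implies Box Dia (p2 and p3)):
1. not ((p2 and p3) implies Box Dia (p2 and p3)), u
2. p2 and p3, u
3. not Box Dia (p2 and p3), u
4. p2, u
5. p3, u
6. not Dia (p2 and p3), v
7. not (p2 and p3), u
8. not (p2 and p3), v
9. not p3, u
Accessibility: uRu, uRv, vRu, vRv
Branch closes: p3 and not p3 both at u.
All branches of the negation close; one closing branch shown above.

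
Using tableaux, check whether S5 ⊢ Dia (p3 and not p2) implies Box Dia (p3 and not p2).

Tableau for the negation not (Dia (p3 and not p2) implies Box Dia (p3 and not p2)):
1. not (Dia (p3 and not p2) implies Box Dia (p3 and not p2)), u
2. Dia (p3 and not p2), u
3. not Box Dia (p3 and not p2), u
4. p3 and not p2, v
5. p3, v
6. not p2, v
7. not Dia (p3 and not p2), w
8. not (p3 and not p2), u
9. not (p3 and not p2), v
10. not (p3 and not p2), w
11. p2, u
12. p2, v
Accessibility: uRu, uRv, uRw, vRu, vRv, vRw, wRu, wRv, wRw
Branch closes: p2 and not p2 both at v.
All branches of the negation close; one closing branch shown above.

Valid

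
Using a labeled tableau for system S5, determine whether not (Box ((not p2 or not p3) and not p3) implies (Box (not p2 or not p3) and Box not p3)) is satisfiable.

Unsatisfiable (every branch closes)

1. not (Box ((not p2 or not p3) and not p3) implies (Box (not p2 or not p3) and Box not p3)), w0
2. Box ((not p2 or not p3) and not p3), w0   [neg-implies-rule on 1]
3. not (Box (not p2 or not p3) and Box not p3), w0   [neg-implies-rule on 1]
4. (not p2 or not p3) and not p3, w0   [Box-rule on 2 via w0Rw0]
5. not p2 or not p3, w0   [and-rule on 4]
6. not p3, w0   [and-rule on 4]
7. not Box (not p2 or not p3), w0   [neg-and-rule on 3 (branches; this branch)]
8. not (not p2 or not p3), w1   [neg-Box-rule on 7: fresh world w1, w0Rw1]
9. p2, w1   [neg-or-rule on 8]
10. p3, w1   [neg-or-rule on 8]
11. (not p2 or not p3) and not p3, w1   [Box-rule on 2 via w0Rw1]
12. not p2 or not p3, w1   [and-rule on 11]
13. not p3, w1   [and-rule on 11]
Accessibility: w0Rw0, w0Rw1, w1Rw0, w1Rw1
Branch closes: p3 and not p3 both at w1.
All branches of the tableau close; one closing branch shown above.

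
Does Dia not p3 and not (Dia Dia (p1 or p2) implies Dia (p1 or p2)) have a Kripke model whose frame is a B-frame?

Satisfiable (open branch found)

1. Dia not p3 and not (Dia Dia (p1 or p2) implies Dia (p1 or p2)), 0
2. Dia not p3, 0
3. not (Dia Dia (p1 or p2) implies Dia (p1 or p2)), 0
4. Dia Dia (p1 or p2), 0
5. not Dia (p1 or p2), 0
6. not (p1 or p2), 0
7. not p1, 0
8. not p2, 0
9. not p3, 1
10. not (p1 or p2), 1
11. not p1, 1
12. not p2, 1
13. Dia (p1 or p2), 2
14. not (p1 or p2), 2
15. not p1, 2
16. not p2, 2
17. p1 or p2, 3
18. p2, 3
Accessibility: 0R0, 0R1, 0R2, 1R0, 1R1, 2R0, 2R2, 2R3, 3R2, 3R3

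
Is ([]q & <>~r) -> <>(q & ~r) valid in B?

Valid

Tableau for the negation ~(([]q & <>~r) -> <>(q & ~r)):
1. ~(([]q & <>~r) -> <>(q & ~r)), 0
2. []q & <>~r, 0   [~->-rule on 1]
3. ~<>(q & ~r), 0   [~->-rule on 1]
4. []q, 0   [&-rule on 2]
5. <>~r, 0   [&-rule on 2]
6. ~(q & ~r), 0   [~<>-rule on 3 via 0R0]
7. q, 0   [[]-rule on 4 via 0R0]
8. r, 0   [~&-rule on 6 (branches; this branch)]
9. ~r, 1   [<>-rule on 5: fresh world 1, 0R1]
10. ~(q & ~r), 1   [~<>-rule on 3 via 0R1]
11. q, 1   [[]-rule on 4 via 0R1]
12. r, 1   [~&-rule on 10 (branches; this branch)]
Accessibility: 0R0, 0R1, 1R0, 1R1
Branch closes: r and ~r both at 1.
All branches of the negation close; one closing branch shown above.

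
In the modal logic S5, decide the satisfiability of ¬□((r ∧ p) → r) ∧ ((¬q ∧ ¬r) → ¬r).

1. ¬□((r ∧ p) → r) ∧ ((¬q ∧ ¬r) → ¬r), u
2. ¬□((r ∧ p) → r), u
3. (¬q ∧ ¬r) → ¬r, u
4. ¬(¬q ∧ ¬r), u
5. r, u
6. ¬((r ∧ p) → r), v
7. r ∧ p, v
8. ¬r, v
9. r, v
10. p, v
Accessibility: uRu, uRv, vRu, vRv
Branch closes: r and ¬r both at v.
Every branch closes; the branch above is one of them.

Unsatisfiable (every branch closes)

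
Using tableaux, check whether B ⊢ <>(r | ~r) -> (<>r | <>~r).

Tableau for the negation ~(<>(r | ~r) -> (<>r | <>~r)):
1. ~(<>(r | ~r) -> (<>r | <>~r)), u
2. <>(r | ~r), u
3. ~(<>r | <>~r), u
4. ~<>r, u
5. ~<>~r, u
6. ~r, u
7. r, u
Accessibility: uRu
Branch closes: r and ~r both at u.
Every branch of the negation's tableau closes; the branch above is one of them.

Valid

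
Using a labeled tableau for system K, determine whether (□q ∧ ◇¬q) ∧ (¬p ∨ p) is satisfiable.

No, unsatisfiable

1. (□q ∧ ◇¬q) ∧ (¬p ∨ p), 0
2. □q ∧ ◇¬q, 0
3. ¬p ∨ p, 0
4. □q, 0
5. ◇¬q, 0
6. p, 0
7. ¬q, 1
8. q, 1
Accessibility: 0R1
Branch closes: q and ¬q both at 1.
All branches of the tableau close; one closing branch shown above.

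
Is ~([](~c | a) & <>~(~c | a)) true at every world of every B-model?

Valid

Tableau for the negation [](~c | a) & <>~(~c | a):
1. [](~c | a) & <>~(~c | a), 0
2. [](~c | a), 0   [&-rule on 1]
3. <>~(~c | a), 0   [&-rule on 1]
4. ~c | a, 0   [[]-rule on 2 via 0R0]
5. a, 0   [|-rule on 4 (branches; this branch)]
6. ~(~c | a), 1   [<>-rule on 3: fresh world 1, 0R1]
7. c, 1   [~|-rule on 6]
8. ~a, 1   [~|-rule on 6]
9. ~c | a, 1   [[]-rule on 2 via 0R1]
10. a, 1   [|-rule on 9 (branches; this branch)]
Accessibility: 0R0, 0R1, 1R0, 1R1
Branch closes: a and ~a both at 1.
Every branch of the negation's tableau closes; the branch above is one of them.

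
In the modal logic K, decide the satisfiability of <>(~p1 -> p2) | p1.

1. <>(~p1 -> p2) | p1, 0
2. p1, 0

Satisfiable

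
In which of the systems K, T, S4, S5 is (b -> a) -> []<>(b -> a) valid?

S4-tableau for the negation ~((b -> a) -> []<>(b -> a)):
1. ~((b -> a) -> []<>(b -> a)), 0
2. b -> a, 0   [~->-rule on 1]
3. ~[]<>(b -> a), 0   [~->-rule on 1]
4. a, 0   [->-rule on 2 (branches; this branch)]
5. ~<>(b -> a), 1   [~[]-rule on 3: fresh world 1, 0R1]
6. ~(b -> a), 1   [~<>-rule on 5 via 1R1]
7. b, 1   [~->-rule on 6]
8. ~a, 1   [~->-rule on 6]
Accessibility: 0R0, 0R1, 1R1
Complete open branch: countermodel on an S4-frame, so not valid in S4, nor in K, T (the same frame is also a K-frame and a T-frame).
S5-tableau for the negation ~((b -> a) -> []<>(b -> a)):
1. ~((b -> a) -> []<>(b -> a)), 0
2. b -> a, 0   [~->-rule on 1]
3. ~[]<>(b -> a), 0   [~->-rule on 1]
4. a, 0   [->-rule on 2 (branches; this branch)]
5. ~<>(b -> a), 1   [~[]-rule on 3: fresh world 1, 0R1]
6. ~(b -> a), 0   [~<>-rule on 5 via 1R0]
7. b, 0   [~->-rule on 6]
8. ~a, 0   [~->-rule on 6]
Accessibility: 0R0, 0R1, 1R0, 1R1
Branch closes: a and ~a both at 0.
Every branch closes (one shown): valid in S5.

S5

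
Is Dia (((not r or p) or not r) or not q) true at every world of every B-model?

Not valid

Tableau for the negation not Dia (((not r or p) or not r) or not q):
1. not Dia (((not r or p) or not r) or not q), 0
2. not (((not r or p) or not r) or not q), 0   [neg-Dia-rule on 1 via 0R0]
3. not ((not r or p) or not r), 0   [neg-or-rule on 2]
4. q, 0   [neg-or-rule on 2]
5. not (not r or p), 0   [neg-or-rule on 3]
6. r, 0   [neg-or-rule on 3]
7. not p, 0   [neg-or-rule on 5]
Accessibility: 0R0
The negation has an open branch (countermodel exists).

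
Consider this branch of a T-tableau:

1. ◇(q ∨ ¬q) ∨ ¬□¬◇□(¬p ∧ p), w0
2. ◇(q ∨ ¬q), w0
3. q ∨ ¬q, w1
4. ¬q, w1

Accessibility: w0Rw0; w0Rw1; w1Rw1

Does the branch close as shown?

No world carries both an atom and its negation.

No, open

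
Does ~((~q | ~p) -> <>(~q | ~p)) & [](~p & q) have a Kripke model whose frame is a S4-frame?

1. ~((~q | ~p) -> <>(~q | ~p)) & [](~p & q), w0
2. ~((~q | ~p) -> <>(~q | ~p)), w0
3. [](~p & q), w0
4. ~q | ~p, w0
5. ~<>(~q | ~p), w0
6. ~p & q, w0
7. ~p, w0
8. q, w0
9. ~(~q | ~p), w0
10. p, w0
Accessibility: w0Rw0
Branch closes: p and ~p both at w0.
Every branch closes; the branch above is one of them.

No, unsatisfiable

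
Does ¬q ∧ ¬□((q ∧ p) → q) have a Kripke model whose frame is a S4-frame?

Unsatisfiable (every branch closes)

1. ¬q ∧ ¬□((q ∧ p) → q), u
2. ¬q, u
3. ¬□((q ∧ p) → q), u
4. ¬((q ∧ p) → q), v
5. q ∧ p, v
6. ¬q, v
7. q, v
8. p, v
Accessibility: uRu, uRv, vRv
Branch closes: q and ¬q both at v.
Every branch closes; the branch above is one of them.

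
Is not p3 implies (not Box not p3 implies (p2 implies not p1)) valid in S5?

Not valid

Tableau for the negation not (not p3 implies (not Box not p3 implies (p2 implies not p1))):
1. not (not p3 implies (not Box not p3 implies (p2 implies not p1))), w0
2. not p3, w0   [neg-implies-rule on 1]
3. not (not Box not p3 implies (p2 implies not p1)), w0   [neg-implies-rule on 1]
4. not Box not p3, w0   [neg-implies-rule on 3]
5. not (p2 implies not p1), w0   [neg-implies-rule on 3]
6. p2, w0   [neg-implies-rule on 5]
7. p1, w0   [neg-implies-rule on 5]
8. p3, w1   [neg-Box-rule on 4: fresh world w1, w0Rw1]
Accessibility: w0Rw0, w0Rw1, w1Rw0, w1Rw1
The negation has an open branch (countermodel exists).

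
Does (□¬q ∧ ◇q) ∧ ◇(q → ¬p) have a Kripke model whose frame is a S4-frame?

1. (□¬q ∧ ◇q) ∧ ◇(q → ¬p), w0
2. □¬q ∧ ◇q, w0
3. ◇(q → ¬p), w0
4. □¬q, w0
5. ◇q, w0
6. ¬q, w0
7. q → ¬p, w1
8. ¬q, w1
9. ¬p, w1
10. q, w2
11. ¬q, w2
Accessibility: w0Rw0, w0Rw1, w0Rw2, w1Rw1, w2Rw2
Branch closes: q and ¬q both at w2.
Every branch closes; the branch above is one of them.

No, unsatisfiable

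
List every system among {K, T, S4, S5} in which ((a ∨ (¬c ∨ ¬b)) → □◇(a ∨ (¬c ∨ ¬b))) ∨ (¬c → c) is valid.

S5-tableau for the negation ¬(((a ∨ (¬c ∨ ¬b)) → □◇(a ∨ (¬c ∨ ¬b))) ∨ (¬c → c)):
1. ¬(((a ∨ (¬c ∨ ¬b)) → □◇(a ∨ (¬c ∨ ¬b))) ∨ (¬c → c)), w0
2. ¬((a ∨ (¬c ∨ ¬b)) → □◇(a ∨ (¬c ∨ ¬b))), w0   [¬∨-rule on 1]
3. ¬(¬c → c), w0   [¬∨-rule on 1]
4. a ∨ (¬c ∨ ¬b), w0   [¬→-rule on 2]
5. ¬□◇(a ∨ (¬c ∨ ¬b)), w0   [¬→-rule on 2]
6. ¬c, w0   [¬→-rule on 3]
7. ¬c ∨ ¬b, w0   [∨-rule on 4 (branches; this branch)]
8. ¬b, w0   [∨-rule on 7 (branches; this branch)]
9. ¬◇(a ∨ (¬c ∨ ¬b)), w1   [¬□-rule on 5: fresh world w1, w0Rw1]
10. ¬(a ∨ (¬c ∨ ¬b)), w0   [¬◇-rule on 9 via w1Rw0]
11. ¬a, w0   [¬∨-rule on 10]
12. ¬(¬c ∨ ¬b), w0   [¬∨-rule on 10]
13. c, w0   [¬∨-rule on 12]
14. b, w0   [¬∨-rule on 12]
Accessibility: w0Rw0, w0Rw1, w1Rw0, w1Rw1
Branch closes: c and ¬c both at w0.
Every branch closes (one shown): valid in S5.
S4-tableau for the negation ¬(((a ∨ (¬c ∨ ¬b)) → □◇(a ∨ (¬c ∨ ¬b))) ∨ (¬c → c)):
1. ¬(((a ∨ (¬c ∨ ¬b)) → □◇(a ∨ (¬c ∨ ¬b))) ∨ (¬c → c)), w0
2. ¬((a ∨ (¬c ∨ ¬b)) → □◇(a ∨ (¬c ∨ ¬b))), w0   [¬∨-rule on 1]
3. ¬(¬c → c), w0   [¬∨-rule on 1]
4. a ∨ (¬c ∨ ¬b), w0   [¬→-rule on 2]
5. ¬□◇(a ∨ (¬c ∨ ¬b)), w0   [¬→-rule on 2]
6. ¬c, w0   [¬→-rule on 3]
7. ¬c ∨ ¬b, w0   [∨-rule on 4 (branches; this branch)]
8. ¬b, w0   [∨-rule on 7 (branches; this branch)]
9. ¬◇(a ∨ (¬c ∨ ¬b)), w1   [¬□-rule on 5: fresh world w1, w0Rw1]
10. ¬(a ∨ (¬c ∨ ¬b)), w1   [¬◇-rule on 9 via w1Rw1]
11. ¬a, w1   [¬∨-rule on 10]
12. ¬(¬c ∨ ¬b), w1   [¬∨-rule on 10]
13. c, w1   [¬∨-rule on 12]
14. b, w1   [¬∨-rule on 12]
Accessibility: w0Rw0, w0Rw1, w1Rw1
Complete open branch: countermodel on an S4-frame, so not valid in S4, nor in K, T (the same frame is also a K-frame and a T-frame).

S5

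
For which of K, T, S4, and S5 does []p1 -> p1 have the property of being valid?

K-tableau for the negation ~([]p1 -> p1):
1. ~([]p1 -> p1), u
2. []p1, u
3. ~p1, u
Complete open branch: countermodel on a K-frame, so not valid in K.
T-tableau for the negation ~([]p1 -> p1):
1. ~([]p1 -> p1), u
2. []p1, u
3. ~p1, u
4. p1, u
Accessibility: uRu
Branch closes: p1 and ~p1 both at u.
Every branch closes (one shown): valid in T, hence also in S4, S5 (every theorem of T is a theorem of S4 and S5).

T, S4, S5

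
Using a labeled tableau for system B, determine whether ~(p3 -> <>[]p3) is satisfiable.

Yes, satisfiable

1. ~(p3 -> <>[]p3), u
2. p3, u   [~->-rule on 1]
3. ~<>[]p3, u   [~->-rule on 1]
4. ~[]p3, u   [~<>-rule on 3 via uRu]
5. ~p3, v   [~[]-rule on 4: fresh world v, uRv]
6. ~[]p3, v   [~<>-rule on 3 via uRv]
7. ~p3, w   [~[]-rule on 6: fresh world w, vRw]
Accessibility: uRu, uRv, vRu, vRv, vRw, wRv, wRw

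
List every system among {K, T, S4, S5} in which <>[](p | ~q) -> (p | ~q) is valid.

S5

S4-tableau for the negation ~(<>[](p | ~q) -> (p | ~q)):
1. ~(<>[](p | ~q) -> (p | ~q)), u
2. <>[](p | ~q), u   [~->-rule on 1]
3. ~(p | ~q), u   [~->-rule on 1]
4. ~p, u   [~|-rule on 3]
5. q, u   [~|-rule on 3]
6. [](p | ~q), v   [<>-rule on 2: fresh world v, uRv]
7. p | ~q, v   [[]-rule on 6 via vRv]
8. ~q, v   [|-rule on 7 (branches; this branch)]
Accessibility: uRu, uRv, vRv
Complete open branch: countermodel on an S4-frame, so not valid in S4, nor in K, T (the same frame is also a K-frame and a T-frame).
S5-tableau for the negation ~(<>[](p | ~q) -> (p | ~q)):
1. ~(<>[](p | ~q) -> (p | ~q)), u
2. <>[](p | ~q), u   [~->-rule on 1]
3. ~(p | ~q), u   [~->-rule on 1]
4. ~p, u   [~|-rule on 3]
5. q, u   [~|-rule on 3]
6. [](p | ~q), v   [<>-rule on 2: fresh world v, uRv]
7. p | ~q, u   [[]-rule on 6 via vRu]
8. p | ~q, v   [[]-rule on 6 via vRv]
9. ~q, u   [|-rule on 7 (branches; this branch)]
Accessibility: uRu, uRv, vRu, vRv
Branch closes: q and ~q both at u.
Every branch closes (one shown): valid in S5.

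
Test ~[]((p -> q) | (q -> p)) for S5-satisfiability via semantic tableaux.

Unsatisfiable

1. ~[]((p -> q) | (q -> p)), 0
2. ~((p -> q) | (q -> p)), 1
3. ~(p -> q), 1
4. ~(q -> p), 1
5. p, 1
6. ~q, 1
7. q, 1
8. ~p, 1
Accessibility: 0R0, 0R1, 1R0, 1R1
Branch closes: q and ~q both at 1.
All branches of the tableau close; one closing branch shown above.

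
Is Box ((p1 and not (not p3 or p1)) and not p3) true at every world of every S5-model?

Tableau for the negation not Box ((p1 and not (not p3 or p1)) and not p3):
1. not Box ((p1 and not (not p3 or p1)) and not p3), w0
2. not ((p1 and not (not p3 or p1)) and not p3), w1
3. p3, w1
Accessibility: w0Rw0, w0Rw1, w1Rw0, w1Rw1
The negation has an open branch (countermodel exists).

Invalid (countermodel exists)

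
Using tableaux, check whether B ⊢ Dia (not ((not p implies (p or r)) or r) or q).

Tableau for the negation not Dia (not ((not p implies (p or r)) or r) or q):
1. not Dia (not ((not p implies (p or r)) or r) or q), 0
2. not (not ((not p implies (p or r)) or r) or q), 0   [neg-Dia-rule on 1 via 0R0]
3. (not p implies (p or r)) or r, 0   [neg-or-rule on 2]
4. not q, 0   [neg-or-rule on 2]
5. r, 0   [or-rule on 3 (branches; this branch)]
Accessibility: 0R0
The negation has an open branch (countermodel exists).

No, not valid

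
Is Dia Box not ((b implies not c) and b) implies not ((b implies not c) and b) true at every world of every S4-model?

No, not valid

Tableau for the negation not (Dia Box not ((b implies not c) and b) implies not ((b implies not c) and b)):
1. not (Dia Box not ((b implies not c) and b) implies not ((b implies not c) and b)), w0
2. Dia Box not ((b implies not c) and b), w0
3. (b implies not c) and b, w0
4. b implies not c, w0
5. b, w0
6. not c, w0
7. Box not ((b implies not c) and b), w1
8. not ((b implies not c) and b), w1
9. not b, w1
Accessibility: w0Rw0, w0Rw1, w1Rw1
The negation has an open branch (countermodel exists).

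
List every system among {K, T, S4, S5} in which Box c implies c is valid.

T-tableau for the negation not (Box c implies c):
1. not (Box c implies c), w0
2. Box c, w0   [neg-implies-rule on 1]
3. not c, w0   [neg-implies-rule on 1]
4. c, w0   [Box-rule on 2 via w0Rw0]
Accessibility: w0Rw0
Branch closes: c and not c both at w0.
Every branch closes (one shown): valid in T, hence also in S4, S5 (every theorem of T is a theorem of S4 and S5).
K-tableau for the negation not (Box c implies c):
1. not (Box c implies c), w0
2. Box c, w0   [neg-implies-rule on 1]
3. not c, w0   [neg-implies-rule on 1]
Complete open branch: countermodel on a K-frame, so not valid in K.

T, S4, S5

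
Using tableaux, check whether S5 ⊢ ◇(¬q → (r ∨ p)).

Tableau for the negation ¬◇(¬q → (r ∨ p)):
1. ¬◇(¬q → (r ∨ p)), u
2. ¬(¬q → (r ∨ p)), u
3. ¬q, u
4. ¬(r ∨ p), u
5. ¬r, u
6. ¬p, u
Accessibility: uRu
The negation has an open branch (countermodel exists).

No, not valid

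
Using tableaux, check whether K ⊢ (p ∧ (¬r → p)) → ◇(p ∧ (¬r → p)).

No, not valid

Tableau for the negation ¬((p ∧ (¬r → p)) → ◇(p ∧ (¬r → p))):
1. ¬((p ∧ (¬r → p)) → ◇(p ∧ (¬r → p))), 0
2. p ∧ (¬r → p), 0   [¬→-rule on 1]
3. ¬◇(p ∧ (¬r → p)), 0   [¬→-rule on 1]
4. p, 0   [∧-rule on 2]
5. ¬r → p, 0   [∧-rule on 2]
The negation has an open branch (countermodel exists).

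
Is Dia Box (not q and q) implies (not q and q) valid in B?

Yes, valid

Tableau for the negation not (Dia Box (not q and q) implies (not q and q)):
1. not (Dia Box (not q and q) implies (not q and q)), 0
2. Dia Box (not q and q), 0
3. not (not q and q), 0
4. not q, 0
5. Box (not q and q), 1
6. not q and q, 0
7. q, 0
Accessibility: 0R0, 0R1, 1R0, 1R1
Branch closes: q and not q both at 0.
Every branch of the negation's tableau closes; the branch above is one of them.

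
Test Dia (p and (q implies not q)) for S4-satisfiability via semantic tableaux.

1. Dia (p and (q implies not q)), w0
2. p and (q implies not q), w1   [Dia-rule on 1: fresh world w1, w0Rw1]
3. p, w1   [and-rule on 2]
4. q implies not q, w1   [and-rule on 2]
5. not q, w1   [implies-rule on 4 (branches; this branch)]
Accessibility: w0Rw0, w0Rw1, w1Rw1

Satisfiable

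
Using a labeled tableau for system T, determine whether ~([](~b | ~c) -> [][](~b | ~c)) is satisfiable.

Yes, satisfiable

1. ~([](~b | ~c) -> [][](~b | ~c)), w0
2. [](~b | ~c), w0
3. ~[][](~b | ~c), w0
4. ~b | ~c, w0
5. ~c, w0
6. ~[](~b | ~c), w1
7. ~b | ~c, w1
8. ~c, w1
9. ~(~b | ~c), w2
10. b, w2
11. c, w2
Accessibility: w0Rw0, w0Rw1, w1Rw1, w1Rw2, w2Rw2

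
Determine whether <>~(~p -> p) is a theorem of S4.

Invalid (countermodel exists)

Tableau for the negation ~<>~(~p -> p):
1. ~<>~(~p -> p), w0
2. ~p -> p, w0   [~<>-rule on 1 via w0Rw0]
3. p, w0   [->-rule on 2 (branches; this branch)]
Accessibility: w0Rw0
The negation has an open branch (countermodel exists).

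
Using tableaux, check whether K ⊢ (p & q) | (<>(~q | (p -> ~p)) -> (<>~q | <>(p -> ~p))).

Tableau for the negation ~((p & q) | (<>(~q | (p -> ~p)) -> (<>~q | <>(p -> ~p)))):
1. ~((p & q) | (<>(~q | (p -> ~p)) -> (<>~q | <>(p -> ~p)))), u
2. ~(p & q), u   [~|-rule on 1]
3. ~(<>(~q | (p -> ~p)) -> (<>~q | <>(p -> ~p))), u   [~|-rule on 1]
4. <>(~q | (p -> ~p)), u   [~->-rule on 3]
5. ~(<>~q | <>(p -> ~p)), u   [~->-rule on 3]
6. ~<>~q, u   [~|-rule on 5]
7. ~<>(p -> ~p), u   [~|-rule on 5]
8. ~q, u   [~&-rule on 2 (branches; this branch)]
9. ~q | (p -> ~p), v   [<>-rule on 4: fresh world v, uRv]
10. q, v   [~<>-rule on 6 via uRv]
11. ~(p -> ~p), v   [~<>-rule on 7 via uRv]
12. p, v   [~->-rule on 11]
13. p -> ~p, v   [|-rule on 9 (branches; this branch)]
14. ~p, v   [->-rule on 13 (branches; this branch)]
Accessibility: uRv
Branch closes: p and ~p both at v.
All branches of the negation close; one closing branch shown above.

Yes, valid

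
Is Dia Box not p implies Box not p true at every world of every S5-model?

Tableau for the negation not (Dia Box not p implies Box not p):
1. not (Dia Box not p implies Box not p), 0
2. Dia Box not p, 0
3. not Box not p, 0
4. Box not p, 1
5. not p, 0
6. not p, 1
7. p, 2
8. not p, 2
Accessibility: 0R0, 0R1, 0R2, 1R0, 1R1, 1R2, 2R0, 2R1, 2R2
Branch closes: p and not p both at 2.
All branches of the negation close; one closing branch shown above.

Yes, valid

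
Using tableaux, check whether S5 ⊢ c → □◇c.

Valid in S5

Tableau for the negation ¬(c → □◇c):
1. ¬(c → □◇c), u
2. c, u
3. ¬□◇c, u
4. ¬◇c, v
5. ¬c, u
Accessibility: uRu, uRv, vRu, vRv
Branch closes: c and ¬c both at u.
All branches of the negation close; one closing branch shown above.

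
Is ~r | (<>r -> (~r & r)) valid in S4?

Tableau for the negation ~(~r | (<>r -> (~r & r))):
1. ~(~r | (<>r -> (~r & r))), u
2. r, u
3. ~(<>r -> (~r & r)), u
4. <>r, u
5. ~(~r & r), u
6. r, v
Accessibility: uRu, uRv, vRv
The negation has an open branch (countermodel exists).

Invalid (countermodel exists)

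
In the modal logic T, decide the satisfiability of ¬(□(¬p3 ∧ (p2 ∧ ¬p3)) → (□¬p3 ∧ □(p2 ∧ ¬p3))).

Unsatisfiable

1. ¬(□(¬p3 ∧ (p2 ∧ ¬p3)) → (□¬p3 ∧ □(p2 ∧ ¬p3))), 0
2. □(¬p3 ∧ (p2 ∧ ¬p3)), 0
3. ¬(□¬p3 ∧ □(p2 ∧ ¬p3)), 0
4. ¬p3 ∧ (p2 ∧ ¬p3), 0
5. ¬p3, 0
6. p2 ∧ ¬p3, 0
7. p2, 0
8. ¬□(p2 ∧ ¬p3), 0
9. ¬(p2 ∧ ¬p3), 1
10. ¬p3 ∧ (p2 ∧ ¬p3), 1
11. ¬p3, 1
12. p2 ∧ ¬p3, 1
13. p2, 1
14. p3, 1
Accessibility: 0R0, 0R1, 1R1
Branch closes: p3 and ¬p3 both at 1.
All branches of the tableau close; one closing branch shown above.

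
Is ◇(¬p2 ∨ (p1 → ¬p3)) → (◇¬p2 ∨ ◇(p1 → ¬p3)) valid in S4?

Yes, valid

Tableau for the negation ¬(◇(¬p2 ∨ (p1 → ¬p3)) → (◇¬p2 ∨ ◇(p1 → ¬p3))):
1. ¬(◇(¬p2 ∨ (p1 → ¬p3)) → (◇¬p2 ∨ ◇(p1 → ¬p3))), w0
2. ◇(¬p2 ∨ (p1 → ¬p3)), w0
3. ¬(◇¬p2 ∨ ◇(p1 → ¬p3)), w0
4. ¬◇¬p2, w0
5. ¬◇(p1 → ¬p3), w0
6. p2, w0
7. ¬(p1 → ¬p3), w0
8. p1, w0
9. p3, w0
10. ¬p2 ∨ (p1 → ¬p3), w1
11. p2, w1
12. ¬(p1 → ¬p3), w1
13. p1, w1
14. p3, w1
15. p1 → ¬p3, w1
16. ¬p3, w1
Accessibility: w0Rw0, w0Rw1, w1Rw1
Branch closes: p3 and ¬p3 both at w1.
All branches of the negation close; one closing branch shown above.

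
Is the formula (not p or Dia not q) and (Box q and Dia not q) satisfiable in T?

1. (not p or Dia not q) and (Box q and Dia not q), u
2. not p or Dia not q, u
3. Box q and Dia not q, u
4. Box q, u
5. Dia not q, u
6. q, u
7. not q, v
8. q, v
Accessibility: uRu, uRv, vRv
Branch closes: q and not q both at v.
All branches of the tableau close; one closing branch shown above.

Unsatisfiable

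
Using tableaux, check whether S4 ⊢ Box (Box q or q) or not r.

Tableau for the negation not (Box (Box q or q) or not r):
1. not (Box (Box q or q) or not r), 0
2. not Box (Box q or q), 0
3. r, 0
4. not (Box q or q), 1
5. not Box q, 1
6. not q, 1
7. not q, 2
Accessibility: 0R0, 0R1, 0R2, 1R1, 1R2, 2R2
The negation has an open branch (countermodel exists).

Invalid (countermodel exists)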